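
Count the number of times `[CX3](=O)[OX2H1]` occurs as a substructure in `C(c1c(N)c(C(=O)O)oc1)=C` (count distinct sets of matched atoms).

1

[CX3](=O)[OX2H1] is the SMARTS for a carboxylic acid: an sp2 carbon double-bonded to O and single-bonded to an -OH oxygen.
Exactly one fragment in the molecule meets all constraints, giving 1 match.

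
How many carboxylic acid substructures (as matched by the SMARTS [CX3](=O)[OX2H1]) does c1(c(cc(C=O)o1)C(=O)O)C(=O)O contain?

2

[CX3](=O)[OX2H1] is the SMARTS for a carboxylic acid: an sp2 carbon double-bonded to O and single-bonded to an -OH oxygen.
The molecule carries 2 separate instances of a carboxylic acid group (-C(=O)OH) meeting every constraint; each maps to a distinct set of atoms, giving 2 matches.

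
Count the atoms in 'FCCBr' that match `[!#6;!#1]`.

2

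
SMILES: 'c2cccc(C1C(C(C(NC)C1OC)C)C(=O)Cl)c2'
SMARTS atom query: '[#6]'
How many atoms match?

The query [#6] means: #6 matches any atom with atomic number 6 (carbon, aromatic or aliphatic).
Check the 19 heavy atoms by environment: 9× C → match; 2× O → no; 1× Cl → no; 1× N → no; 6× c (aromatic) → match.
Summing the matching environments: 9 + 6 = 15 matching atoms.

15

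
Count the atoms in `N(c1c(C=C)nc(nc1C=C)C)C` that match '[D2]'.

5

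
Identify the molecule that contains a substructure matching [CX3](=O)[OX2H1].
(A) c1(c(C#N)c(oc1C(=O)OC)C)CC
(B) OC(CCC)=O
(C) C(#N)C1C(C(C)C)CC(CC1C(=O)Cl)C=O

B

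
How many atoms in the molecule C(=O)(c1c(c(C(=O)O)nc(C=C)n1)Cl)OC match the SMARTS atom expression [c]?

4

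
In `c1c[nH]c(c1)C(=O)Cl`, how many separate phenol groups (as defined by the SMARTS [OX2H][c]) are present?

0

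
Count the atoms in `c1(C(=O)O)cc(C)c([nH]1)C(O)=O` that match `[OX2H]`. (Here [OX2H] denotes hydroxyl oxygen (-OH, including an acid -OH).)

2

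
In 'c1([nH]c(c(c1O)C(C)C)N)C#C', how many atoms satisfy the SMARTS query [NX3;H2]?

1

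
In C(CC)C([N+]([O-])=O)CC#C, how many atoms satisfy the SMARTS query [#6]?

The query [#6] means: #6 matches any atom with atomic number 6 (carbon, aromatic or aliphatic).
Check the 10 heavy atoms by environment: 7× C → match; 1× N (charge +1) → no; 1× O (charge -1) → no; 1× O → no.
That gives 7 matching atoms.

7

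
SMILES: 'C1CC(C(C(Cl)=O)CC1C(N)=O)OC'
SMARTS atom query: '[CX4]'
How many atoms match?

7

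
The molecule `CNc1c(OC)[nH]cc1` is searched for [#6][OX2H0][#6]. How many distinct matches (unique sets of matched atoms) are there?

[#6][OX2H0][#6] is the SMARTS for an ether: an aliphatic oxygen bridging two carbons with no H on the oxygen.
Exactly one fragment in the molecule meets all constraints, giving 1 match.

1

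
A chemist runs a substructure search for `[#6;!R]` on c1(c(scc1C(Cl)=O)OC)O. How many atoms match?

2

Check the 11 heavy atoms by environment: 1× s (aromatic, in 5-ring) → no; 4× c (aromatic, in 5-ring) → no; 3× O (acyclic) → no; 2× C (acyclic) → match; 1× Cl (acyclic) → no.
That gives 2 matching atoms.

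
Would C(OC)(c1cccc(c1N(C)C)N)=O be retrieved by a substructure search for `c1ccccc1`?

Yes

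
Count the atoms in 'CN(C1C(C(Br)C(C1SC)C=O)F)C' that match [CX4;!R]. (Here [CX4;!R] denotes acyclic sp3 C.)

The query [CX4;!R] means: aliphatic carbon with four total connections, not in a ring.
Check the 14 heavy atoms by environment: 5× C (X4, in 5-ring) → no; 1× Br (X1, acyclic) → no; 1× F (X1, acyclic) → no; 1× C (X3, acyclic) → no; 1× O (X1, acyclic) → no; 1× S (X2, acyclic) → no; 3× C (X4, acyclic) → match; 1× N (X3, acyclic) → no.
That gives 3 matching atoms.

3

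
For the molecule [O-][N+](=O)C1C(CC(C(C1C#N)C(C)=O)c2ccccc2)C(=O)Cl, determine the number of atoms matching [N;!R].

2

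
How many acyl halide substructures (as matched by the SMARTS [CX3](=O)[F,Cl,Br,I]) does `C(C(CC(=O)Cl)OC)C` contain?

1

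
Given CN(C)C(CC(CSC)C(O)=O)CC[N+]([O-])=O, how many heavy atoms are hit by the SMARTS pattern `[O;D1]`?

4

The query [O;D1] means: aliphatic oxygen bonded to exactly one heavy atom.
Check the 17 heavy atoms by environment: 4× C (D2) → no; 3× C (D3) → no; 3× O (D1) → match; 1× S (D2) → no; 3× C (D1) → no; 1× N (charge +1, D3) → no; 1× O (charge -1, D1) → match; 1× N (D3) → no.
Summing the matching environments: 3 + 1 = 4 matching atoms.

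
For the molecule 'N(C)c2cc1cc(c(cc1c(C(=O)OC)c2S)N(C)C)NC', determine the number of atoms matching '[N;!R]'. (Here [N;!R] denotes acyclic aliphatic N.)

Check the 22 heavy atoms by environment: 10× c (aromatic, in 6-ring) → no; 1× S (acyclic) → no; 6× C (acyclic) → no; 2× O (acyclic) → no; 3× N (acyclic) → match.
That gives 3 matching atoms.

3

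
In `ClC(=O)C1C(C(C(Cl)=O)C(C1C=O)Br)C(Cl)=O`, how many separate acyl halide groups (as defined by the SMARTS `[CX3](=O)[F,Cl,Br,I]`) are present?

3

[CX3](=O)[F,Cl,Br,I] is the SMARTS for an acyl halide: a carbonyl carbon bonded to a halogen.
The molecule carries 3 separate instances of an acyl chloride (-C(=O)Cl) meeting every constraint; each maps to a distinct set of atoms, giving 3 matches.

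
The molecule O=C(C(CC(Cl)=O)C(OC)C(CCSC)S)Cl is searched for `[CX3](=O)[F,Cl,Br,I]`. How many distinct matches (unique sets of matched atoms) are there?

2

[CX3](=O)[F,Cl,Br,I] is the SMARTS for an acyl halide: a carbonyl carbon bonded to a halogen.
The molecule carries 2 separate instances of an acyl chloride (-C(=O)Cl) meeting every constraint; each maps to a distinct set of atoms, giving 2 matches.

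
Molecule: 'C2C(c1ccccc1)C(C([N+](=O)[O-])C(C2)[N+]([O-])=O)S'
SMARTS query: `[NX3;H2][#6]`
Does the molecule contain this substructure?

No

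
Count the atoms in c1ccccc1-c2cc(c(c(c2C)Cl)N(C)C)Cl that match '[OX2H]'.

Check the 18 heavy atoms by environment: 6× c (aromatic, H0, X3) → no; 6× c (aromatic, H1, X3) → no; 1× N (H0, X3) → no; 3× C (H3, X4) → no; 2× Cl (H0, X1) → no.
No environment satisfies the query, so 0 matching atoms.

0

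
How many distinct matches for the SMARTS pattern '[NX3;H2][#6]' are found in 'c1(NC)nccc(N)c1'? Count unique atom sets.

1

[NX3;H2][#6] is the SMARTS for a primary amine: a trivalent nitrogen with two H attached to carbon.
Exactly one fragment in the molecule meets all constraints, giving 1 match.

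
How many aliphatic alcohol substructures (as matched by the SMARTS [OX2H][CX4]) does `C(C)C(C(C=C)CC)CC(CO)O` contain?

[OX2H][CX4] is the SMARTS for an aliphatic alcohol: a hydroxyl oxygen bound to an sp3 (X4) carbon.
The molecule carries 2 separate instances of a hydroxyl group (-OH) meeting every constraint; each maps to a distinct set of atoms, giving 2 matches.

2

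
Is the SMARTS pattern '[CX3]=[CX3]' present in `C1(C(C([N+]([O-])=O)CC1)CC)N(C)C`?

No

The pattern [CX3]=[CX3] describes a non-aromatic C=C double bond between two sp2 carbons — an alkene.
The closest candidate here is an ethyl group (-CH2CH3), but its C-C bond is a single bond between CX4 carbons, not CX3=CX3. No other fragment satisfies the full query, so there is no match.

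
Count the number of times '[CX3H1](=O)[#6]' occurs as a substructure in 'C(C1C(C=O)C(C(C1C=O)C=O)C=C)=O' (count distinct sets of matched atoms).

4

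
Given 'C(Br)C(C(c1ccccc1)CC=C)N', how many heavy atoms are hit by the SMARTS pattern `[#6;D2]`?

The query [#6;D2] means: any carbon bonded to exactly two heavy atoms.
Check the 14 heavy atoms by environment: 3× C (D2) → match; 2× C (D3) → no; 1× c (aromatic, D3) → no; 5× c (aromatic, D2) → match; 1× Br (D1) → no; 1× C (D1) → no; 1× N (D1) → no.
Summing the matching environments: 3 + 5 = 8 matching atoms.

8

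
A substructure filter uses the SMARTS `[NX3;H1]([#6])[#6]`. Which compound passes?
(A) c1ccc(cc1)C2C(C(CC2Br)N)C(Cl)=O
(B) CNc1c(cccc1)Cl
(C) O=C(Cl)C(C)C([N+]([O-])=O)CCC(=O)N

B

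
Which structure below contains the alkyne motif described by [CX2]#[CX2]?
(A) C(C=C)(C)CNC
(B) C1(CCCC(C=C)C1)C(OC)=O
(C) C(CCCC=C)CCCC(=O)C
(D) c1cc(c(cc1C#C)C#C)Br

D

[CX2]#[CX2] describes a carbon-carbon triple bond (an alkyne).
(A) has a vinyl group (-CH=CH2) but the C=C is a double bond; both carbons are CX3, not CX2.
(B) has a vinyl group (-CH=CH2) but the C=C is a double bond; both carbons are CX3, not CX2.
(C) has a vinyl group (-CH=CH2) but the C=C is a double bond; both carbons are CX3, not CX2.
(D) contains an ethynyl group (-C#CH), which satisfies every atom and bond constraint.
So the answer is (D).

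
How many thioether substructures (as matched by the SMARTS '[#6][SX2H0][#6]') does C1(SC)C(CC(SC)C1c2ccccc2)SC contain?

[#6][SX2H0][#6] is the SMARTS for a thioether: an aliphatic sulfur bridging two carbons with no H on the sulfur.
The molecule carries 3 separate instances of a methylthio ether (-SCH3) meeting every constraint; each maps to a distinct set of atoms, giving 3 matches.

3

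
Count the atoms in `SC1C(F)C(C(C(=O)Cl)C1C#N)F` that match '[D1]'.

6

Check the 13 heavy atoms by environment: 6× C (D3) → no; 2× F (D1) → match; 1× O (D1) → match; 1× Cl (D1) → match; 1× C (D2) → no; 1× N (D1) → match; 1× S (D1) → match.
Summing the matching environments: 2 + 1 + 1 + 1 + 1 = 6 matching atoms.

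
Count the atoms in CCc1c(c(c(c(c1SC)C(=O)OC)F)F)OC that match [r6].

The query [r6] means: r6 matches atoms in a six-membered ring.
Check the 18 heavy atoms by environment: 6× c (aromatic, in 6-ring) → match; 1× S (acyclic) → no; 6× C (acyclic) → no; 3× O (acyclic) → no; 2× F (acyclic) → no.
That gives 6 matching atoms.

6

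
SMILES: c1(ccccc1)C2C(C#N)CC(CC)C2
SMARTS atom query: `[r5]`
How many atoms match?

The query [r5] means: r5 matches atoms in a five-membered ring.
Check the 15 heavy atoms by environment: 5× C (in 5-ring) → match; 6× c (aromatic, in 6-ring) → no; 3× C (acyclic) → no; 1× N (acyclic) → no.
That gives 5 matching atoms.

5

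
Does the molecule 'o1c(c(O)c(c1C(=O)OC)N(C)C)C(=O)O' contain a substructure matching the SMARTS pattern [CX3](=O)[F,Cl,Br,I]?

No

The pattern [CX3](=O)[F,Cl,Br,I] describes a carbonyl carbon bonded to a halogen — an acyl halide.
The closest candidate here is a carboxylic acid group (-C(=O)OH), but the carbonyl is bonded to -OH, not to a halogen. No other fragment satisfies the full query, so there is no match.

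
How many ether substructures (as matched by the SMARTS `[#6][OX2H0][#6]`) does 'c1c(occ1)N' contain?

0

[#6][OX2H0][#6] is the SMARTS for an ether: an aliphatic oxygen bridging two carbons with no H on the oxygen.
No fragment in the molecule satisfies every constraint, giving 0 matches.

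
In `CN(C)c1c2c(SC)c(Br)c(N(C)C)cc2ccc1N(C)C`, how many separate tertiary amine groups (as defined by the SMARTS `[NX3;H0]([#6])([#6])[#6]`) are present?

3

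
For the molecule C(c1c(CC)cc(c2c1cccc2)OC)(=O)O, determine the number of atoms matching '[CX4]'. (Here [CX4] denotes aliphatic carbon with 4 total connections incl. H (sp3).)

3

The query [CX4] means: C with X4: aliphatic carbon with exactly 4 total connections (bonds + H).
Check the 17 heavy atoms by environment: 10× c (aromatic, X3) → no; 1× C (X3) → no; 1× O (X1) → no; 2× O (X2) → no; 3× C (X4) → match.
That gives 3 matching atoms.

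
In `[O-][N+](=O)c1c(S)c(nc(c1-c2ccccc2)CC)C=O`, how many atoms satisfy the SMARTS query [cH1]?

5

Check the 20 heavy atoms by environment: 1× n (aromatic, H0) → no; 6× c (aromatic, H0) → no; 1× C (H1) → no; 2× O (H0) → no; 1× C (H2) → no; 1× C (H3) → no; 1× S (H1) → no; 1× N (charge +1, H0) → no; 1× O (charge -1, H0) → no; 5× c (aromatic, H1) → match.
That gives 5 matching atoms.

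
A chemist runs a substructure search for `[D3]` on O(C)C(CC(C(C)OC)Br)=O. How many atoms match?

The query [D3] means: atom with exactly three heavy-atom neighbours.
Check the 11 heavy atoms by environment: 3× C (D1) → no; 3× C (D3) → match; 1× C (D2) → no; 1× Br (D1) → no; 2× O (D2) → no; 1× O (D1) → no.
That gives 3 matching atoms.

3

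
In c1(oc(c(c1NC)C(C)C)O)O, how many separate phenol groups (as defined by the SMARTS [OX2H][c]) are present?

[OX2H][c] is the SMARTS for a phenol: a hydroxyl oxygen attached to an aromatic carbon.
The molecule carries 2 separate instances of a hydroxyl group (-OH) meeting every constraint; each maps to a distinct set of atoms, giving 2 matches.

2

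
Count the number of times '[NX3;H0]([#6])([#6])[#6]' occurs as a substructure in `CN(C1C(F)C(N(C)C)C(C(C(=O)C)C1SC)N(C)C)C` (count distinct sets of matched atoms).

3

[NX3;H0]([#6])([#6])[#6] is the SMARTS for a tertiary amine: a trivalent nitrogen with no H, bonded to three carbons.
The molecule carries 3 separate instances of a dimethylamino group (-N(CH3)2) meeting every constraint; each maps to a distinct set of atoms, giving 3 matches.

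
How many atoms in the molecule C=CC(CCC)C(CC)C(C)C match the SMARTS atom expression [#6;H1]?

The query [#6;H1] means: any carbon bearing exactly one hydrogen.
Check the 12 heavy atoms by environment: 4× C (H3) → no; 4× C (H2) → no; 4× C (H1) → match.
That gives 4 matching atoms.

4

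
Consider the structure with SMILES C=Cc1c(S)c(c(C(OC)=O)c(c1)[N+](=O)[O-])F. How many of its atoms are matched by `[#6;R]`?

The query [#6;R] means: carbon that is part of a ring.
Check the 17 heavy atoms by environment: 6× c (aromatic, in 6-ring) → match; 1× N (charge +1, acyclic) → no; 1× O (charge -1, acyclic) → no; 3× O (acyclic) → no; 1× F (acyclic) → no; 1× S (acyclic) → no; 4× C (acyclic) → no.
That gives 6 matching atoms.

6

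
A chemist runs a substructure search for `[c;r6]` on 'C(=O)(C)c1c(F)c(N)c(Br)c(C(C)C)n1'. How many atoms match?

5

The query [c;r6] means: aromatic carbon that belongs to a six-membered ring.
Check the 15 heavy atoms by environment: 1× n (aromatic, in 6-ring) → no; 5× c (aromatic, in 6-ring) → match; 1× F (acyclic) → no; 5× C (acyclic) → no; 1× N (acyclic) → no; 1× Br (acyclic) → no; 1× O (acyclic) → no.
That gives 5 matching atoms.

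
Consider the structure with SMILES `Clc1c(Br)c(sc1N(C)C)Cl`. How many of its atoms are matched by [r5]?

5

The query [r5] means: r5 matches atoms in a five-membered ring.
Check the 11 heavy atoms by environment: 1× s (aromatic, in 5-ring) → match; 4× c (aromatic, in 5-ring) → match; 1× Br (acyclic) → no; 1× N (acyclic) → no; 2× C (acyclic) → no; 2× Cl (acyclic) → no.
Summing the matching environments: 1 + 4 = 5 matching atoms.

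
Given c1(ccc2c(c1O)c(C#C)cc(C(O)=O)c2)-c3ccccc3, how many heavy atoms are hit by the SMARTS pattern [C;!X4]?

3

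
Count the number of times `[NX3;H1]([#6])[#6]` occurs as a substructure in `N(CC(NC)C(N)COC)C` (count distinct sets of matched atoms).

2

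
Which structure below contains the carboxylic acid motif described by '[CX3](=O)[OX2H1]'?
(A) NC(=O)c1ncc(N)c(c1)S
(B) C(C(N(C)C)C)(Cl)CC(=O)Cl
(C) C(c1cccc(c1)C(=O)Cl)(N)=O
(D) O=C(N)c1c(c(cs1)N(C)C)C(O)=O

D

[CX3](=O)[OX2H1] describes an sp2 carbon double-bonded to O and single-bonded to an -OH oxygen (a carboxylic acid).
(A) has a primary amide (-C(=O)NH2) but the carbonyl is bonded to N, not to an -OH oxygen.
(B) has an acyl chloride (-C(=O)Cl) but the carbonyl is bonded to Cl, not to an -OH oxygen.
(C) has an acyl chloride (-C(=O)Cl) but the carbonyl is bonded to Cl, not to an -OH oxygen.
(D) contains a carboxylic acid group (-C(=O)OH), which satisfies every atom and bond constraint.
So the answer is (D).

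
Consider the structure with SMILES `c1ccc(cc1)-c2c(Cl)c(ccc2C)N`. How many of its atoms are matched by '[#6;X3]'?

The query [#6;X3] means: any carbon (aromatic or not) with three total connections.
Check the 15 heavy atoms by environment: 12× c (aromatic, X3) → match; 1× C (X4) → no; 1× N (X3) → no; 1× Cl (X1) → no.
That gives 12 matching atoms.

12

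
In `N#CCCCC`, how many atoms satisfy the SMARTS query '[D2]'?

The query [D2] means: atom with exactly two heavy-atom neighbours.
Check the 6 heavy atoms by environment: 4× C (D2) → match; 1× N (D1) → no; 1× C (D1) → no.
That gives 4 matching atoms.

4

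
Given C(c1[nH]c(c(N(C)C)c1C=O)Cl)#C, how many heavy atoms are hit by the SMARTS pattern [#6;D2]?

The query [#6;D2] means: any carbon bonded to exactly two heavy atoms.
Check the 13 heavy atoms by environment: 1× n (aromatic, D2) → no; 4× c (aromatic, D3) → no; 1× Cl (D1) → no; 2× C (D2) → match; 1× O (D1) → no; 3× C (D1) → no; 1× N (D3) → no.
That gives 2 matching atoms.

2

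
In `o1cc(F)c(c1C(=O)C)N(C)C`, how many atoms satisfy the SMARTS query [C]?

The query [C] means: uppercase C matches aliphatic (non-aromatic) carbon only.
Check the 12 heavy atoms by environment: 1× o (aromatic) → no; 4× c (aromatic) → no; 1× N → no; 4× C → match; 1× O → no; 1× F → no.
That gives 4 matching atoms.

4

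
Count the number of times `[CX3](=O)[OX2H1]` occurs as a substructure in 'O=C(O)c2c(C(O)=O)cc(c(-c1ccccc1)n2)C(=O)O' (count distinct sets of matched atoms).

[CX3](=O)[OX2H1] is the SMARTS for a carboxylic acid: an sp2 carbon double-bonded to O and single-bonded to an -OH oxygen.
The molecule carries 3 separate instances of a carboxylic acid group (-C(=O)OH) meeting every constraint; each maps to a distinct set of atoms, giving 3 matches.

3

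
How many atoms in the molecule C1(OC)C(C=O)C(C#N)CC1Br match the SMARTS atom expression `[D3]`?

Check the 12 heavy atoms by environment: 3× C (D2) → no; 4× C (D3) → match; 1× O (D2) → no; 1× C (D1) → no; 1× O (D1) → no; 1× Br (D1) → no; 1× N (D1) → no.
That gives 4 matching atoms.

4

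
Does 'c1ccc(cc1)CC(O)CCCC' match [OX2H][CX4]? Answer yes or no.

Yes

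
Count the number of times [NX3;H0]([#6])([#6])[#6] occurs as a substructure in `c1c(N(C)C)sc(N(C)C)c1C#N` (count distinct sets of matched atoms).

2

[NX3;H0]([#6])([#6])[#6] is the SMARTS for a tertiary amine: a trivalent nitrogen with no H, bonded to three carbons.
The molecule carries 2 separate instances of a dimethylamino group (-N(CH3)2) meeting every constraint; each maps to a distinct set of atoms, giving 2 matches.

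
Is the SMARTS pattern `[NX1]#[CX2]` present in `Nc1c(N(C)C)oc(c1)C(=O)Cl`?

No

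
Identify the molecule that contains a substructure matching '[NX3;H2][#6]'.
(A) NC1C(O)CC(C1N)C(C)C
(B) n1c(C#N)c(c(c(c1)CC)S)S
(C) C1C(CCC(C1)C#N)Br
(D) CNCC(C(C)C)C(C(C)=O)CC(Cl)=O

A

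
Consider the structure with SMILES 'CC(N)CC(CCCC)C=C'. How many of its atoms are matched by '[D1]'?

4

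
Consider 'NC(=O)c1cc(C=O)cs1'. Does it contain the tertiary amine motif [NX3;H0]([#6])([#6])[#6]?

The pattern [NX3;H0]([#6])([#6])[#6] describes a trivalent nitrogen with no H, bonded to three carbons — a tertiary amine.
The closest candidate here is a primary amide (-C(=O)NH2), but the amide nitrogen has H2 and only one carbon neighbour. No other fragment satisfies the full query, so there is no match.

No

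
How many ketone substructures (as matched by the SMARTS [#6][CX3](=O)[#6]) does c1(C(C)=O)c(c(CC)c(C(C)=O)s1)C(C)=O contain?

[#6][CX3](=O)[#6] is the SMARTS for a ketone: a carbonyl carbon (no H) flanked by two carbons.
The molecule carries 3 separate instances of an acetyl/ketone group (-C(=O)CH3) meeting every constraint; each maps to a distinct set of atoms, giving 3 matches.

3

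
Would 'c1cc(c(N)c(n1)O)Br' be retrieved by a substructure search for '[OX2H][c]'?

Yes

The pattern [OX2H][c] describes a hydroxyl oxygen attached to an aromatic carbon — a phenol.
The molecule carries a hydroxyl group (-OH), whose atoms satisfy every constraint of the query, so the pattern matches.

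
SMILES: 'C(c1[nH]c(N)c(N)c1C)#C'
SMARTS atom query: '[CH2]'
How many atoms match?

The query [CH2] means: aliphatic carbon with exactly two hydrogens.
Check the 10 heavy atoms by environment: 1× n (aromatic, H1) → no; 4× c (aromatic, H0) → no; 1× C (H3) → no; 1× C (H0) → no; 1× C (H1) → no; 2× N (H2) → no.
No environment satisfies the query, so 0 matching atoms.

0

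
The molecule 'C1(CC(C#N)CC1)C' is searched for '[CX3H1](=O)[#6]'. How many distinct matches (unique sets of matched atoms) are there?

[CX3H1](=O)[#6] is the SMARTS for an aldehyde: an sp2 carbon with one H, double-bonded to O and single-bonded to carbon.
No fragment in the molecule satisfies every constraint, giving 0 matches.

0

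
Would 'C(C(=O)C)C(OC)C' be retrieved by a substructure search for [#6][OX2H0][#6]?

Yes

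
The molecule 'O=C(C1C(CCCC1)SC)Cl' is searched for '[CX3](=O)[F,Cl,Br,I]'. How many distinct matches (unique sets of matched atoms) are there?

1

[CX3](=O)[F,Cl,Br,I] is the SMARTS for an acyl halide: a carbonyl carbon bonded to a halogen.
Exactly one fragment in the molecule meets all constraints, giving 1 match.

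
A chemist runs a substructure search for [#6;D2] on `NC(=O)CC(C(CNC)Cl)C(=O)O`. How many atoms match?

2

The query [#6;D2] means: any carbon bonded to exactly two heavy atoms.
Check the 13 heavy atoms by environment: 2× C (D2) → match; 4× C (D3) → no; 3× O (D1) → no; 1× Cl (D1) → no; 1× N (D1) → no; 1× N (D2) → no; 1× C (D1) → no.
That gives 2 matching atoms.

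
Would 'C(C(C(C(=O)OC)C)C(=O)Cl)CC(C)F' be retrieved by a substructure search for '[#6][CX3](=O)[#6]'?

The pattern [#6][CX3](=O)[#6] describes a carbonyl carbon (no H) flanked by two carbons — a ketone.
The closest candidate here is a methyl-ester group (-C(=O)OCH3), but one neighbour of the carbonyl carbon is O, not C. No other fragment satisfies the full query, so there is no match.

No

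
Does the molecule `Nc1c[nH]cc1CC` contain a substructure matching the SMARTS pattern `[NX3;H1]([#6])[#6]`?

No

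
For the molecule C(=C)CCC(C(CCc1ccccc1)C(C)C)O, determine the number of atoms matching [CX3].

The query [CX3] means: C with X3: aliphatic carbon with exactly 3 total connections.
Check the 18 heavy atoms by environment: 9× C (X4) → no; 1× O (X2) → no; 6× c (aromatic, X3) → no; 2× C (X3) → match.
That gives 2 matching atoms.

2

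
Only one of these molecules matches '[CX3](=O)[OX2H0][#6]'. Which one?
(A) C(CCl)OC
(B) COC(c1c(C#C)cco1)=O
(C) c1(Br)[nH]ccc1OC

[CX3](=O)[OX2H0][#6] describes a carbonyl carbon bonded to an oxygen that is itself bonded to carbon (no H on that O) (an ester).
(A) has a methoxy ether (-OCH3) but the ether oxygen is not adjacent to a C=O carbon.
(B) contains a methyl-ester group (-C(=O)OCH3), which satisfies every atom and bond constraint.
(C) has a methoxy ether (-OCH3) but the ether oxygen is not adjacent to a C=O carbon.
So the answer is (B).

B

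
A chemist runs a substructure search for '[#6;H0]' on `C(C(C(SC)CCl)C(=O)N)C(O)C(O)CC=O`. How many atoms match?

1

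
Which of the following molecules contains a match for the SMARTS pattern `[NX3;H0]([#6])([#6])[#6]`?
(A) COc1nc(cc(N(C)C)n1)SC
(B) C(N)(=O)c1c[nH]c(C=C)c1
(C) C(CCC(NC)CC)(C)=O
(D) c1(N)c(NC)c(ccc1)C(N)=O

[NX3;H0]([#6])([#6])[#6] describes a trivalent nitrogen with no H, bonded to three carbons (a tertiary amine).
(A) contains a dimethylamino group (-N(CH3)2), which satisfies every atom and bond constraint.
(B) has a primary amide (-C(=O)NH2) but the amide nitrogen has H2 and only one carbon neighbour.
(C) has an N-methylamino group (-NHCH3) but the nitrogen still has one H (H1), not H0.
(D) has a primary amino group (-NH2) but the nitrogen has H2, not H0 with three carbons.
So the answer is (A).

A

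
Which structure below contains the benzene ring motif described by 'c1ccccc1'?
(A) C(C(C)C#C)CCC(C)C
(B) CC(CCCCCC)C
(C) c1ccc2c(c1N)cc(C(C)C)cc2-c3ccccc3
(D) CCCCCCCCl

C

c1ccccc1 describes six aromatic carbons in a ring (a benzene ring).
(A) has a methyl group (-CH3) but no six-membered all-carbon aromatic ring is present.
(B) has a methyl group (-CH3) but no six-membered all-carbon aromatic ring is present.
(C) contains a phenyl ring, which satisfies every atom and bond constraint.
(D) has a methyl group (-CH3) but no six-membered all-carbon aromatic ring is present.
So the answer is (C).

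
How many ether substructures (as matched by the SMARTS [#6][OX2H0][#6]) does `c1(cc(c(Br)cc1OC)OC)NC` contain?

2

[#6][OX2H0][#6] is the SMARTS for an ether: an aliphatic oxygen bridging two carbons with no H on the oxygen.
The molecule carries 2 separate instances of a methoxy ether (-OCH3) meeting every constraint; each maps to a distinct set of atoms, giving 2 matches.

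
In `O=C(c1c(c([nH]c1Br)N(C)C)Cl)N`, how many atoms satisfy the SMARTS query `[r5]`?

5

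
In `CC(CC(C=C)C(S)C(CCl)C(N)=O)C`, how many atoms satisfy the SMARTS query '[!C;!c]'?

Check the 15 heavy atoms by environment: 11× C → no; 1× O → match; 1× N → match; 1× S → match; 1× Cl → match.
Summing the matching environments: 1 + 1 + 1 + 1 = 4 matching atoms.

4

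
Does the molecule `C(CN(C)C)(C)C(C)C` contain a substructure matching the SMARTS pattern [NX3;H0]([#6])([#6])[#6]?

The pattern [NX3;H0]([#6])([#6])[#6] describes a trivalent nitrogen with no H, bonded to three carbons — a tertiary amine.
The molecule carries a dimethylamino group (-N(CH3)2), whose atoms satisfy every constraint of the query, so the pattern matches.

Yes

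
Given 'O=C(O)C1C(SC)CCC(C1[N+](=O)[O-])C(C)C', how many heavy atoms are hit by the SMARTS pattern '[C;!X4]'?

The query [C;!X4] means: aliphatic carbon that does not have four total connections.
Check the 17 heavy atoms by environment: 10× C (X4) → no; 1× S (X2) → no; 1× C (X3) → match; 2× O (X1) → no; 1× O (X2) → no; 1× N (charge +1, X3) → no; 1× O (charge -1, X1) → no.
That gives 1 matching atom.

1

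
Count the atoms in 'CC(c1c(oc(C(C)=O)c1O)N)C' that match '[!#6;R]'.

1

Check the 13 heavy atoms by environment: 1× o (aromatic, in 5-ring) → match; 4× c (aromatic, in 5-ring) → no; 5× C (acyclic) → no; 2× O (acyclic) → no; 1× N (acyclic) → no.
That gives 1 matching atom.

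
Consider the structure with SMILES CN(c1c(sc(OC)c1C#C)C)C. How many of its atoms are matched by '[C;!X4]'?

2

The query [C;!X4] means: aliphatic carbon that does not have four total connections.
Check the 13 heavy atoms by environment: 1× s (aromatic, X2) → no; 4× c (aromatic, X3) → no; 2× C (X2) → match; 1× O (X2) → no; 4× C (X4) → no; 1× N (X3) → no.
That gives 2 matching atoms.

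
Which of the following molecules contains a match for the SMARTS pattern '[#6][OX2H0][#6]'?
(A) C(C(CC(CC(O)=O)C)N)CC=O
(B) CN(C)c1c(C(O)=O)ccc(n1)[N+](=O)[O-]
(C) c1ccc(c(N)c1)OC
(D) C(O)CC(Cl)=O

[#6][OX2H0][#6] describes an aliphatic oxygen bridging two carbons with no H on the oxygen (an ether).
(A) has a carboxylic acid group (-C(=O)OH) but the -OH oxygen has H1; the =O is OX1, not OX2.
(B) has a carboxylic acid group (-C(=O)OH) but the -OH oxygen has H1; the =O is OX1, not OX2.
(C) contains a methoxy ether (-OCH3), which satisfies every atom and bond constraint.
(D) has a hydroxyl group (-OH) but the oxygen has H1, not H0 bridging two carbons.
So the answer is (C).

C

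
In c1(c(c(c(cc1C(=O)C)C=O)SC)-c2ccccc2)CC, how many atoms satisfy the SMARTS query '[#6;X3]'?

The query [#6;X3] means: any carbon (aromatic or not) with three total connections.
Check the 21 heavy atoms by environment: 12× c (aromatic, X3) → match; 1× S (X2) → no; 4× C (X4) → no; 2× C (X3) → match; 2× O (X1) → no.
Summing the matching environments: 12 + 2 = 14 matching atoms.

14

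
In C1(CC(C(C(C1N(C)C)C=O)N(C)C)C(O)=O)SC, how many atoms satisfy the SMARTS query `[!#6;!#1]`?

Check the 19 heavy atoms by environment: 13× C → no; 3× O → match; 2× N → match; 1× S → match.
Summing the matching environments: 3 + 2 + 1 = 6 matching atoms.

6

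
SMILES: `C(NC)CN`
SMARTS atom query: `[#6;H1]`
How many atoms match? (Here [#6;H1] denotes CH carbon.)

The query [#6;H1] means: any carbon bearing exactly one hydrogen.
Check the 5 heavy atoms by environment: 2× C (H2) → no; 1× N (H2) → no; 1× N (H1) → no; 1× C (H3) → no.
No environment satisfies the query, so 0 matching atoms.

0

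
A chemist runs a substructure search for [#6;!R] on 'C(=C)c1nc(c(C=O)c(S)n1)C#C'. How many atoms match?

Check the 13 heavy atoms by environment: 2× n (aromatic, in 6-ring) → no; 4× c (aromatic, in 6-ring) → no; 5× C (acyclic) → match; 1× O (acyclic) → no; 1× S (acyclic) → no.
That gives 5 matching atoms.

5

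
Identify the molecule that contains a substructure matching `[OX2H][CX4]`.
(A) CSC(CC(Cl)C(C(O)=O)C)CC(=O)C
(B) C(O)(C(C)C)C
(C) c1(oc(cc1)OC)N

B

[OX2H][CX4] describes a hydroxyl oxygen bound to an sp3 (X4) carbon (an aliphatic alcohol).
(A) has a carboxylic acid group (-C(=O)OH) but the -OH is on a CX3 carbonyl carbon, not a CX4 carbon.
(B) contains a hydroxyl group (-OH), which satisfies every atom and bond constraint.
(C) has a methoxy ether (-OCH3) but the oxygen has H0 (ether), not H1.
So the answer is (B).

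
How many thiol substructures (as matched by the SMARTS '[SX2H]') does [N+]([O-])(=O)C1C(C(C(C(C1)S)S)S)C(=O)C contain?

3

[SX2H] is the SMARTS for a thiol: an aliphatic sulfur with two connections, one being H.
The molecule carries 3 separate instances of a thiol (-SH) meeting every constraint; each maps to a distinct set of atoms, giving 3 matches.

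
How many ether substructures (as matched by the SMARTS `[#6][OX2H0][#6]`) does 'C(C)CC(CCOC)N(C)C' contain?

1

[#6][OX2H0][#6] is the SMARTS for an ether: an aliphatic oxygen bridging two carbons with no H on the oxygen.
Exactly one fragment in the molecule meets all constraints, giving 1 match.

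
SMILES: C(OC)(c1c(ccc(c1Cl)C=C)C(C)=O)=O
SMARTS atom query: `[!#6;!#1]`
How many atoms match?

4

The query [!#6;!#1] means: not carbon and not hydrogen — any heteroatom.
Check the 16 heavy atoms by environment: 6× c (aromatic) → no; 6× C → no; 3× O → match; 1× Cl → match.
Summing the matching environments: 3 + 1 = 4 matching atoms.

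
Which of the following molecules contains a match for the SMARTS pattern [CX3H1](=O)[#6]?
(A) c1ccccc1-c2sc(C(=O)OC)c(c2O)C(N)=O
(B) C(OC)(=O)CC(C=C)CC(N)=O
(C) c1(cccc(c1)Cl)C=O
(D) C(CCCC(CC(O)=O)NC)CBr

C

[CX3H1](=O)[#6] describes an sp2 carbon with one H, double-bonded to O and single-bonded to carbon (an aldehyde).
(A) has a methyl-ester group (-C(=O)OCH3) but the carbonyl carbon has H0, not H1.
(B) has a methyl-ester group (-C(=O)OCH3) but the carbonyl carbon has H0, not H1.
(C) contains an aldehyde (-CHO), which satisfies every atom and bond constraint.
(D) has a carboxylic acid group (-C(=O)OH) but the carbonyl carbon has H0 and is bonded to O, not H1.
So the answer is (C).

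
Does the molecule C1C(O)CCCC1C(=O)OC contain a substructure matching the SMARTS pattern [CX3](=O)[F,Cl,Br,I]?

No

The pattern [CX3](=O)[F,Cl,Br,I] describes a carbonyl carbon bonded to a halogen — an acyl halide.
The closest candidate here is a methyl-ester group (-C(=O)OCH3), but the carbonyl is bonded to -O-C, not to a halogen. No other fragment satisfies the full query, so there is no match.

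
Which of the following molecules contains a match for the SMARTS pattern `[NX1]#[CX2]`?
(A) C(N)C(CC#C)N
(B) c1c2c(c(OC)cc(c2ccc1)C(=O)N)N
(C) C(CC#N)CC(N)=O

C

[NX1]#[CX2] describes a nitrogen triple-bonded to a two-connected carbon (a nitrile).
(A) has a primary amino group (-NH2) but the nitrogen is NX3 (three connections), not NX1 triple-bonded.
(B) has a primary amide (-C(=O)NH2) but the nitrogen is NX3, not NX1.
(C) contains a nitrile (-C#N), which satisfies every atom and bond constraint.
So the answer is (C).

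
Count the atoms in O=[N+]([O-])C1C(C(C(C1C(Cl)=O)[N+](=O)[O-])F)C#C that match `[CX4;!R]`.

0

Check the 17 heavy atoms by environment: 5× C (X4, in 5-ring) → no; 1× F (X1, acyclic) → no; 2× N (charge +1, X3, acyclic) → no; 2× O (charge -1, X1, acyclic) → no; 3× O (X1, acyclic) → no; 1× C (X3, acyclic) → no; 1× Cl (X1, acyclic) → no; 2× C (X2, acyclic) → no.
No environment satisfies the query, so 0 matching atoms.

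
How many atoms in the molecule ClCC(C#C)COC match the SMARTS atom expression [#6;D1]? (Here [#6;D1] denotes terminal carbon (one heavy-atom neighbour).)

2

The query [#6;D1] means: carbon bonded to exactly one heavy atom.
Check the 8 heavy atoms by environment: 3× C (D2) → no; 1× C (D3) → no; 2× C (D1) → match; 1× O (D2) → no; 1× Cl (D1) → no.
That gives 2 matching atoms.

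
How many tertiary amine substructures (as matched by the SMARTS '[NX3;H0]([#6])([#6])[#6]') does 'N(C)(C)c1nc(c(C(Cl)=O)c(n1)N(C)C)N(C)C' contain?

3

[NX3;H0]([#6])([#6])[#6] is the SMARTS for a tertiary amine: a trivalent nitrogen with no H, bonded to three carbons.
The molecule carries 3 separate instances of a dimethylamino group (-N(CH3)2) meeting every constraint; each maps to a distinct set of atoms, giving 3 matches.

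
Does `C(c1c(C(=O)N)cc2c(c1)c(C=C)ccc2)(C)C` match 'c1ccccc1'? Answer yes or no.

Yes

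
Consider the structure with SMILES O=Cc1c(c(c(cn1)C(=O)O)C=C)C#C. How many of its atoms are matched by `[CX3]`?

The query [CX3] means: C with X3: aliphatic carbon with exactly 3 total connections.
Check the 15 heavy atoms by environment: 1× n (aromatic, X2) → no; 5× c (aromatic, X3) → no; 4× C (X3) → match; 2× O (X1) → no; 1× O (X2) → no; 2× C (X2) → no.
That gives 4 matching atoms.

4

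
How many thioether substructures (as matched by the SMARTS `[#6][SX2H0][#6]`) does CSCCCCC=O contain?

[#6][SX2H0][#6] is the SMARTS for a thioether: an aliphatic sulfur bridging two carbons with no H on the sulfur.
Exactly one fragment in the molecule meets all constraints, giving 1 match.

1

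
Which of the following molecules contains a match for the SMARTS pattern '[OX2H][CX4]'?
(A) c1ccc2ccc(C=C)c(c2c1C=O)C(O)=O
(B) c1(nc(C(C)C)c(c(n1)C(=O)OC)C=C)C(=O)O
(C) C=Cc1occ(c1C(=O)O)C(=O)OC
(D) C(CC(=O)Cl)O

D

[OX2H][CX4] describes a hydroxyl oxygen bound to an sp3 (X4) carbon (an aliphatic alcohol).
(A) has a carboxylic acid group (-C(=O)OH) but the -OH is on a CX3 carbonyl carbon, not a CX4 carbon.
(B) has a carboxylic acid group (-C(=O)OH) but the -OH is on a CX3 carbonyl carbon, not a CX4 carbon.
(C) has a carboxylic acid group (-C(=O)OH) but the -OH is on a CX3 carbonyl carbon, not a CX4 carbon.
(D) contains a hydroxyl group (-OH), which satisfies every atom and bond constraint.
So the answer is (D).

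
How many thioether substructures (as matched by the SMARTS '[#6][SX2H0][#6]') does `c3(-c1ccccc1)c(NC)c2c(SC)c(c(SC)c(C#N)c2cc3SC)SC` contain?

[#6][SX2H0][#6] is the SMARTS for a thioether: an aliphatic sulfur bridging two carbons with no H on the sulfur.
The molecule carries 4 separate instances of a methylthio ether (-SCH3) meeting every constraint; each maps to a distinct set of atoms, giving 4 matches.

4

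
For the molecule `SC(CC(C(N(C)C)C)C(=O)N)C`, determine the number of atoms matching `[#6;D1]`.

4

Check the 13 heavy atoms by environment: 4× C (D1) → match; 4× C (D3) → no; 1× C (D2) → no; 1× N (D3) → no; 1× O (D1) → no; 1× N (D1) → no; 1× S (D1) → no.
That gives 4 matching atoms.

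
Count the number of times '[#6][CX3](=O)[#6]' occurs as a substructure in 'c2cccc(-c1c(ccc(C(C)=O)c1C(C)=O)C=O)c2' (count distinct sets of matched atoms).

2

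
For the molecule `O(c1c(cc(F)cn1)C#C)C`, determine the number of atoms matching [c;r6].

5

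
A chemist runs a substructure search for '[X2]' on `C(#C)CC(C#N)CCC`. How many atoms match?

3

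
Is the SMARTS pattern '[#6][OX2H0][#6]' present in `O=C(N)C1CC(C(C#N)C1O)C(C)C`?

The pattern [#6][OX2H0][#6] describes an aliphatic oxygen bridging two carbons with no H on the oxygen — an ether.
The closest candidate here is a hydroxyl group (-OH), but the oxygen has H1, not H0 bridging two carbons. No other fragment satisfies the full query, so there is no match.

No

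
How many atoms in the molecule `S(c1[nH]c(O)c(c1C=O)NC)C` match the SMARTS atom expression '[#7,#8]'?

4

The query [#7,#8] means: nitrogen or oxygen (comma = OR).
Check the 12 heavy atoms by environment: 1× n (aromatic) → match; 4× c (aromatic) → no; 2× O → match; 1× N → match; 3× C → no; 1× S → no.
Summing the matching environments: 1 + 2 + 1 = 4 matching atoms.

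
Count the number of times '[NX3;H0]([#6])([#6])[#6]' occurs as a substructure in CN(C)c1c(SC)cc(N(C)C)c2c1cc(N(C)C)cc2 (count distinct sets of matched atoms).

3

[NX3;H0]([#6])([#6])[#6] is the SMARTS for a tertiary amine: a trivalent nitrogen with no H, bonded to three carbons.
The molecule carries 3 separate instances of a dimethylamino group (-N(CH3)2) meeting every constraint; each maps to a distinct set of atoms, giving 3 matches.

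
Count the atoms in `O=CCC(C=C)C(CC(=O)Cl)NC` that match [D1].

5

The query [D1] means: atom with exactly one heavy-atom neighbour (degree 1).
Check the 13 heavy atoms by environment: 4× C (D2) → no; 3× C (D3) → no; 1× N (D2) → no; 2× C (D1) → match; 2× O (D1) → match; 1× Cl (D1) → match.
Summing the matching environments: 2 + 2 + 1 = 5 matching atoms.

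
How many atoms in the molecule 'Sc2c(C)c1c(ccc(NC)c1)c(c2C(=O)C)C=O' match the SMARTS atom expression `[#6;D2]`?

Check the 19 heavy atoms by environment: 7× c (aromatic, D3) → no; 3× c (aromatic, D2) → match; 1× C (D3) → no; 2× O (D1) → no; 3× C (D1) → no; 1× C (D2) → match; 1× N (D2) → no; 1× S (D1) → no.
Summing the matching environments: 3 + 1 = 4 matching atoms.

4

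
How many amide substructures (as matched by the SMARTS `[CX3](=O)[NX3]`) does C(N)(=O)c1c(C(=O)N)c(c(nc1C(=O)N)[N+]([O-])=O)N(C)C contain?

3

[CX3](=O)[NX3] is the SMARTS for an amide: a carbonyl carbon bonded to a trivalent nitrogen.
The molecule carries 3 separate instances of a primary amide (-C(=O)NH2) meeting every constraint; each maps to a distinct set of atoms, giving 3 matches.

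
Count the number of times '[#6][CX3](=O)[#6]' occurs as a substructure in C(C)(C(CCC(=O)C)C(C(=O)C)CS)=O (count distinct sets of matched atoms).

3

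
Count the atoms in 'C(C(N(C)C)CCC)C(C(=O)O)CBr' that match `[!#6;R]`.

Check the 14 heavy atoms by environment: 10× C (acyclic) → no; 1× Br (acyclic) → no; 1× N (acyclic) → no; 2× O (acyclic) → no.
No environment satisfies the query, so 0 matching atoms.

0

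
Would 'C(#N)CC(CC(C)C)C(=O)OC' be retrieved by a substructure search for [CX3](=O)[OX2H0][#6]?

The pattern [CX3](=O)[OX2H0][#6] describes a carbonyl carbon bonded to an oxygen that is itself bonded to carbon (no H on that O) — an ester.
The molecule carries a methyl-ester group (-C(=O)OCH3), whose atoms satisfy every constraint of the query, so the pattern matches.

Yes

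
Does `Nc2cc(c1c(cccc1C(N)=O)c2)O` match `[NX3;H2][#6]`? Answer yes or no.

Yes

The pattern [NX3;H2][#6] describes a trivalent nitrogen with two H attached to carbon — a primary amine.
The molecule carries a primary amino group (-NH2), whose atoms satisfy every constraint of the query, so the pattern matches.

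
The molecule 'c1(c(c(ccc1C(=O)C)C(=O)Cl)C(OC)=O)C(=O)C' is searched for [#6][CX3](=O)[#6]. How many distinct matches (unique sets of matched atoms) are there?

2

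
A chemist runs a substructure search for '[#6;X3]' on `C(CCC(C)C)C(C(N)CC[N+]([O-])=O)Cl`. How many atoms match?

0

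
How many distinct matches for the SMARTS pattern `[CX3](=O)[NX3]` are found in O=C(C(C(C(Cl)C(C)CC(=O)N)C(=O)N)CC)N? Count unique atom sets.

3

[CX3](=O)[NX3] is the SMARTS for an amide: a carbonyl carbon bonded to a trivalent nitrogen.
The molecule carries 3 separate instances of a primary amide (-C(=O)NH2) meeting every constraint; each maps to a distinct set of atoms, giving 3 matches.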